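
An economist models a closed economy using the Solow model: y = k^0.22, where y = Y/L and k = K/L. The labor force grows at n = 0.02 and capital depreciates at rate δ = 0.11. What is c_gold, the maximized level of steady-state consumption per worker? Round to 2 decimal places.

c_gold ≈ 0.90

The effective depreciation rate is n + δ = 0.02 + 0.11 = 0.13.
Setting f'(k) = n+δ gives 0.22·k^(0.22−1) = 0.13, hence k_gold = (0.22/0.13)^(1/0.78) ≈ 1.9630.
y_gold = 1.9630^0.22 ≈ 1.1600.
c_gold = y_gold − (n+δ)·k_gold = 1.1600 − 0.13·1.9630 ≈ 0.9048.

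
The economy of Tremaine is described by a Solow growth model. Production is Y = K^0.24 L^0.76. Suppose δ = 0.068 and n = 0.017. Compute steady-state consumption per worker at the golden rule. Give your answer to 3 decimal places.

n + δ = 0.017 + 0.068 = 0.085.
Setting f'(k) = n+δ gives 0.24·k^(0.24−1) = 0.085, hence k_gold = (0.24/0.085)^(1/0.76) ≈ 3.9188.
y_gold = 3.9188^0.24 ≈ 1.3879.
c_gold = y_gold − (n+δ)·k_gold = 1.3879 − 0.085·3.9188 ≈ 1.0548.

c_gold ≈ 1.055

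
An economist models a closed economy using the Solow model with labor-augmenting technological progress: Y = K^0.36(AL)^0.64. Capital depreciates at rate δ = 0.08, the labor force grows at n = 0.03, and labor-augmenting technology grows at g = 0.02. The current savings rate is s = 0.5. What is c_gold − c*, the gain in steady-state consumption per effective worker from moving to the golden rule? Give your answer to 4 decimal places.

Δc ≈ 0.0683

n + g + δ = 0.03 + 0.02 + 0.08 = 0.13.
Current steady state (s = 0.5): k* = (0.5/0.13)^(1/0.64) ≈ 8.2055, y* = 8.2055^0.36 ≈ 2.1334, c* = (1−0.5)·2.1334 ≈ 1.0667.
Golden rule sets MPK = n+g+δ: 0.36·k^(0.36−1) = 0.13, so k_gold = (0.36/0.13)^(1/0.64) ≈ 4.9112.
y_gold = 4.9112^0.36 ≈ 1.7735, c_gold = y_gold − 0.13·k_gold ≈ 1.1350.
Gain: Δc = 1.1350 − 1.0667 ≈ 0.0683.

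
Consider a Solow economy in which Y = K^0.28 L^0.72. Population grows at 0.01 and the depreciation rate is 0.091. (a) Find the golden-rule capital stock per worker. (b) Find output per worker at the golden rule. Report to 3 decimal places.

The effective depreciation rate is n + δ = 0.01 + 0.091 = 0.101.
Maximizing c = f(k) − (n+δ)·k gives f'(k) = n+δ, i.e. 0.28·k^(0.28−1) = 0.101, so k_gold = (0.28/0.101)^(1/0.72) ≈ 4.1215.
y_gold = 4.1215^0.28 ≈ 1.4867.

(a) k_gold ≈ 4.121; (b) y_gold ≈ 1.487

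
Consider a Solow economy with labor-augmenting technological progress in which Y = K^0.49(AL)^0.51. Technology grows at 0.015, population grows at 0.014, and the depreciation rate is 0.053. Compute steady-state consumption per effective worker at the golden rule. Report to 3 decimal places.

c_gold ≈ 2.841

n + g + δ = 0.014 + 0.015 + 0.053 = 0.082.
At the golden rule the marginal product of capital equals n+g+δ: 0.49·k^(0.49−1) = 0.082. Solving, k_gold = (0.49/0.082)^(1/0.51) ≈ 33.2903.
y_gold = 33.2903^0.49 ≈ 5.5710.
c_gold = y_gold − (n+g+δ)·k_gold = 5.5710 − 0.082·33.2903 ≈ 2.8412.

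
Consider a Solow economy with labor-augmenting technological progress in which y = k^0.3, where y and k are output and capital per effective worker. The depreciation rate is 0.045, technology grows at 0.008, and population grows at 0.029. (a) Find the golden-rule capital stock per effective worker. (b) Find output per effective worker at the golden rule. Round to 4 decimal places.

(a) k_gold ≈ 6.3786; (b) y_gold ≈ 1.7435

Capital per effective worker breaks even when investment replaces (n + g + δ)·k; here n + g + δ = 0.082.
Setting f'(k) = n+g+δ gives 0.3·k^(0.3−1) = 0.082, hence k_gold = (0.3/0.082)^(1/0.7) ≈ 6.3786.
y_gold = 6.3786^0.3 ≈ 1.7435.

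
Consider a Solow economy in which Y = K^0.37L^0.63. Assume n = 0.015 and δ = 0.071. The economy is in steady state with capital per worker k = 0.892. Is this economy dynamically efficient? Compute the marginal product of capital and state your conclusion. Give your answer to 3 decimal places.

dynamically efficient; MPK ≈ 0.398

Break-even investment rate: n + δ = 0.015 + 0.071 = 0.086.
MPK = 0.37·k^(0.37−1) = 0.37·0.892^(-0.63) ≈ 0.3976.
MPK > 0.086, so the economy is dynamically efficient (under-saving).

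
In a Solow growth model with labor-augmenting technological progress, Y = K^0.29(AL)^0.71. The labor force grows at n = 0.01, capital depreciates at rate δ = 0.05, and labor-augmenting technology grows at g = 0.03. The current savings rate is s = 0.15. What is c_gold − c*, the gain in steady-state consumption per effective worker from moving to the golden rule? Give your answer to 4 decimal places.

Break-even investment rate: n + g + δ = 0.01 + 0.03 + 0.05 = 0.09.
Current steady state (s = 0.15): k* = (0.15/0.09)^(1/0.71) ≈ 2.0534, y* = 2.0534^0.29 ≈ 1.2320, c* = (1−0.15)·1.2320 ≈ 1.0472.
Setting f'(k) = n+g+δ gives 0.29·k^(0.29−1) = 0.09, hence k_gold = (0.29/0.09)^(1/0.71) ≈ 5.1965.
y_gold = 5.1965^0.29 ≈ 1.6127, c_gold = y_gold − 0.09·k_gold ≈ 1.1450.
Gain: Δc = 1.1450 − 1.0472 ≈ 0.0978.

Δc ≈ 0.0978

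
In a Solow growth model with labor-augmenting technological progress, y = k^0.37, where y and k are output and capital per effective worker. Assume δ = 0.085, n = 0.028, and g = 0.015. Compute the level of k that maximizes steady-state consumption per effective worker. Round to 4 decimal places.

Break-even investment rate: n + g + δ = 0.028 + 0.015 + 0.085 = 0.128.
Maximizing c = f(k) − (n+g+δ)·k gives f'(k) = n+g+δ, i.e. 0.37·k^(0.37−1) = 0.128, so k_gold = (0.37/0.128)^(1/0.63) ≈ 5.3918.

k_gold ≈ 5.3918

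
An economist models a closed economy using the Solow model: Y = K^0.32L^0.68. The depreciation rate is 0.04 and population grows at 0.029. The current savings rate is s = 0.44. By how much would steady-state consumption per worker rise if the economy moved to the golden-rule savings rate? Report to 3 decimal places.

Δc ≈ 0.061

Break-even investment rate: n + δ = 0.029 + 0.04 = 0.069.
Current steady state (s = 0.44): k* = (0.44/0.069)^(1/0.68) ≈ 15.2490, y* = 15.2490^0.32 ≈ 2.3913, c* = (1−0.44)·2.3913 ≈ 1.3391.
At the golden rule the marginal product of capital equals n+δ: 0.32·k^(0.32−1) = 0.069. Solving, k_gold = (0.32/0.069)^(1/0.68) ≈ 9.5467.
y_gold = 9.5467^0.32 ≈ 2.0585, c_gold = y_gold − 0.069·k_gold ≈ 1.3998.
Gain: Δc = 1.3998 − 1.3391 ≈ 0.0607.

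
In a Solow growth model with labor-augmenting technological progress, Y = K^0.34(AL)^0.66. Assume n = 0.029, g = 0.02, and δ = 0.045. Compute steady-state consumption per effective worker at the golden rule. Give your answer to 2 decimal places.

The effective depreciation rate is n + g + δ = 0.029 + 0.02 + 0.045 = 0.094.
Maximizing c = f(k) − (n+g+δ)·k gives f'(k) = n+g+δ, i.e. 0.34·k^(0.34−1) = 0.094, so k_gold = (0.34/0.094)^(1/0.66) ≈ 7.0143.
y_gold = 7.0143^0.34 ≈ 1.9393.
c_gold = y_gold − (n+g+δ)·k_gold = 1.9393 − 0.094·7.0143 ≈ 1.2799.

c_gold ≈ 1.28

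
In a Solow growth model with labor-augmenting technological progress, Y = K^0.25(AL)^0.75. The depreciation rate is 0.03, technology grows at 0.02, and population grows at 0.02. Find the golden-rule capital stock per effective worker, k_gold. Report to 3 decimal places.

k_gold ≈ 5.459

Break-even investment rate: n + g + δ = 0.02 + 0.02 + 0.03 = 0.07.
Setting f'(k) = n+g+δ gives 0.25·k^(0.25−1) = 0.07, hence k_gold = (0.25/0.07)^(1/0.75) ≈ 5.4591.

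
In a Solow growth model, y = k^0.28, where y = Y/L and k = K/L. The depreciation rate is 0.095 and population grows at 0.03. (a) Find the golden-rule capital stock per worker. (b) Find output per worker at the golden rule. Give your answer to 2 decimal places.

(a) k_gold ≈ 3.07; (b) y_gold ≈ 1.37

n + δ = 0.03 + 0.095 = 0.125.
Setting f'(k) = n+δ gives 0.28·k^(0.28−1) = 0.125, hence k_gold = (0.28/0.125)^(1/0.72) ≈ 3.0652.
y_gold = 3.0652^0.28 ≈ 1.3684.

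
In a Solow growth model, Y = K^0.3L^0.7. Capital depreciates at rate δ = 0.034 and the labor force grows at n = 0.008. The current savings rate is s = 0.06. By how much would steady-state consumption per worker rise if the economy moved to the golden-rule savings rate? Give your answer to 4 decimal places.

Break-even investment rate: n + δ = 0.008 + 0.034 = 0.042.
Current steady state (s = 0.06): k* = (0.06/0.042)^(1/0.7) ≈ 1.6645, y* = 1.6645^0.3 ≈ 1.1652, c* = (1−0.06)·1.1652 ≈ 1.0953.
Maximizing c = f(k) − (n+δ)·k gives f'(k) = n+δ, i.e. 0.3·k^(0.3−1) = 0.042, so k_gold = (0.3/0.042)^(1/0.7) ≈ 16.5889.
y_gold = 16.5889^0.3 ≈ 2.3224, c_gold = y_gold − 0.042·k_gold ≈ 1.6257.
Gain: Δc = 1.6257 − 1.0953 ≈ 0.5305.

Δc ≈ 0.5305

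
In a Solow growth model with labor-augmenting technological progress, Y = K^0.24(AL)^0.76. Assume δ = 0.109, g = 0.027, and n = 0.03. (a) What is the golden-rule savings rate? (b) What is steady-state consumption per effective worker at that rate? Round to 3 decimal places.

Break-even investment rate: n + g + δ = 0.03 + 0.027 + 0.109 = 0.166.
For Cobb-Douglas, s_gold equals capital's share: s_gold = 0.24.
Setting f'(k) = n+g+δ gives 0.24·k^(0.24−1) = 0.166, hence k_gold = (0.24/0.166)^(1/0.76) ≈ 1.6243.
y_gold = 1.6243^0.24 ≈ 1.1235; c_gold = (1−0.24)·y_gold ≈ 0.8538.

(a) s_gold = 0.240; (b) c_gold ≈ 0.854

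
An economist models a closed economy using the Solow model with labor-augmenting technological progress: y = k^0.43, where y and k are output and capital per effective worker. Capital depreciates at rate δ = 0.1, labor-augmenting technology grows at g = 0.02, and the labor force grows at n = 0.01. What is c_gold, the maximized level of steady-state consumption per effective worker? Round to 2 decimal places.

c_gold ≈ 1.41

n + g + δ = 0.01 + 0.02 + 0.1 = 0.13.
At the golden rule the marginal product of capital equals n+g+δ: 0.43·k^(0.43−1) = 0.13. Solving, k_gold = (0.43/0.13)^(1/0.57) ≈ 8.1554.
y_gold = 8.1554^0.43 ≈ 2.4656.
c_gold = y_gold − (n+g+δ)·k_gold = 2.4656 − 0.13·8.1554 ≈ 1.4054.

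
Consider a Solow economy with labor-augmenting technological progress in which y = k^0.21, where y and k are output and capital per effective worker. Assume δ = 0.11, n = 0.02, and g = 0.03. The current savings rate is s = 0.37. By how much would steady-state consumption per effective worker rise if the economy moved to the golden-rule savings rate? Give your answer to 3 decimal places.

Δc ≈ 0.062

The effective depreciation rate is n + g + δ = 0.02 + 0.03 + 0.11 = 0.16.
Current steady state (s = 0.37): k* = (0.37/0.16)^(1/0.79) ≈ 2.8898, y* = 2.8898^0.21 ≈ 1.2496, c* = (1−0.37)·1.2496 ≈ 0.7873.
At the golden rule the marginal product of capital equals n+g+δ: 0.21·k^(0.21−1) = 0.16. Solving, k_gold = (0.21/0.16)^(1/0.79) ≈ 1.4109.
y_gold = 1.4109^0.21 ≈ 1.0750, c_gold = y_gold − 0.16·k_gold ≈ 0.8492.
Gain: Δc = 0.8492 − 0.7873 ≈ 0.0620.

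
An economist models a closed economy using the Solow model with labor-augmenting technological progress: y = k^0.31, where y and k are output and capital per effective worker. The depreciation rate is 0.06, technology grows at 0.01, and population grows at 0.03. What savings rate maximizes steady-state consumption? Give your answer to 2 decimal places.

Capital per effective worker breaks even when investment replaces (n + g + δ)·k; here n + g + δ = 0.1.
At the golden rule MPK = n+g+δ, and in any Cobb-Douglas steady state s = (n+g+δ)·k/y = MPK·k/y = capital's share 0.31.

s_gold = 0.31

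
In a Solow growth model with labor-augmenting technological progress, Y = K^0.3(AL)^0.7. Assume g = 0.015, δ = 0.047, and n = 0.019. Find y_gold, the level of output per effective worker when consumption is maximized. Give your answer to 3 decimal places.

y_gold ≈ 1.753

The effective depreciation rate is n + g + δ = 0.019 + 0.015 + 0.047 = 0.081.
Setting f'(k) = n+g+δ gives 0.3·k^(0.3−1) = 0.081, hence k_gold = (0.3/0.081)^(1/0.7) ≈ 6.4914.
Output: y_gold = k_gold^0.3 = 6.4914^0.3 ≈ 1.7527.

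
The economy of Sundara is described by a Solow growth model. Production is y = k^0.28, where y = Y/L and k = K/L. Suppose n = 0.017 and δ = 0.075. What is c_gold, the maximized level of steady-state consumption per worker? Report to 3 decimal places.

c_gold ≈ 1.110

The effective depreciation rate is n + δ = 0.017 + 0.075 = 0.092.
Setting f'(k) = n+δ gives 0.28·k^(0.28−1) = 0.092, hence k_gold = (0.28/0.092)^(1/0.72) ≈ 4.6919.
y_gold = 4.6919^0.28 ≈ 1.5416.
c_gold = y_gold − (n+δ)·k_gold = 1.5416 − 0.092·4.6919 ≈ 1.1100.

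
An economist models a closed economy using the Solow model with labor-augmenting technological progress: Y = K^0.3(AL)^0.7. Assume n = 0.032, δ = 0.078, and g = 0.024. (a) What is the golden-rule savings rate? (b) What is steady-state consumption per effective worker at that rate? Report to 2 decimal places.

The effective depreciation rate is n + g + δ = 0.032 + 0.024 + 0.078 = 0.134.
For Cobb-Douglas, s_gold equals capital's share: s_gold = 0.3.
At the golden rule the marginal product of capital equals n+g+δ: 0.3·k^(0.3−1) = 0.134. Solving, k_gold = (0.3/0.134)^(1/0.7) ≈ 3.1624.
y_gold = 3.1624^0.3 ≈ 1.4126; c_gold = (1−0.3)·y_gold ≈ 0.9888.

(a) s_gold = 0.30; (b) c_gold ≈ 0.99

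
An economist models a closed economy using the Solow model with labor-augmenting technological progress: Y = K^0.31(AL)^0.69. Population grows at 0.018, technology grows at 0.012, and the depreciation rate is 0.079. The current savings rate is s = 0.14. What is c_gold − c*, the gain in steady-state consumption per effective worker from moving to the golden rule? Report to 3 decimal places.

n + g + δ = 0.018 + 0.012 + 0.079 = 0.109.
Current steady state (s = 0.14): k* = (0.14/0.109)^(1/0.69) ≈ 1.4373, y* = 1.4373^0.31 ≈ 1.1190, c* = (1−0.14)·1.1190 ≈ 0.9624.
Setting f'(k) = n+g+δ gives 0.31·k^(0.31−1) = 0.109, hence k_gold = (0.31/0.109)^(1/0.69) ≈ 4.5486.
y_gold = 4.5486^0.31 ≈ 1.5993, c_gold = y_gold − 0.109·k_gold ≈ 1.1035.
Gain: Δc = 1.1035 − 0.9624 ≈ 0.1412.

Δc ≈ 0.141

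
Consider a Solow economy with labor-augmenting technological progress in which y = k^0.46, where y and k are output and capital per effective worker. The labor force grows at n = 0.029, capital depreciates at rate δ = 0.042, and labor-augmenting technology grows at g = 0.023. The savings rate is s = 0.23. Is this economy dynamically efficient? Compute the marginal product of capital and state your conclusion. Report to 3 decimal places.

n + g + δ = 0.029 + 0.023 + 0.042 = 0.094.
Steady-state k*: s·k^0.46 = 0.094·k gives k* = (0.23/0.094)^(1/0.54) ≈ 5.2436.
MPK = 0.46·5.2436^(-0.54) ≈ 0.1880.
MPK > n+g+δ = 0.094, so the economy is dynamically efficient (under-saving).

dynamically efficient; MPK ≈ 0.188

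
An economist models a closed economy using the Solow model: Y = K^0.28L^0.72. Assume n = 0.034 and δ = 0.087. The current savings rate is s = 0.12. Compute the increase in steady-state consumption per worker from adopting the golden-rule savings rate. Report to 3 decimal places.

Δc ≈ 0.121

Break-even investment rate: n + δ = 0.034 + 0.087 = 0.121.
Current steady state (s = 0.12): k* = (0.12/0.121)^(1/0.72) ≈ 0.9885, y* = 0.9885^0.28 ≈ 0.9968, c* = (1−0.12)·0.9968 ≈ 0.8772.
Setting f'(k) = n+δ gives 0.28·k^(0.28−1) = 0.121, hence k_gold = (0.28/0.121)^(1/0.72) ≈ 3.2068.
y_gold = 3.2068^0.28 ≈ 1.3858, c_gold = y_gold − 0.121·k_gold ≈ 0.9978.
Gain: Δc = 0.9978 − 0.8772 ≈ 0.1206.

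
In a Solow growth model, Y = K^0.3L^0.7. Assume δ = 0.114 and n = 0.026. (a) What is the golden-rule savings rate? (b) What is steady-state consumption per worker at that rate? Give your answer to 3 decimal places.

n + δ = 0.026 + 0.114 = 0.14.
For Cobb-Douglas, s_gold equals capital's share: s_gold = 0.3.
Setting f'(k) = n+δ gives 0.3·k^(0.3−1) = 0.14, hence k_gold = (0.3/0.14)^(1/0.7) ≈ 2.9706.
y_gold = 2.9706^0.3 ≈ 1.3863; c_gold = (1−0.3)·y_gold ≈ 0.9704.

(a) s_gold = 0.300; (b) c_gold ≈ 0.970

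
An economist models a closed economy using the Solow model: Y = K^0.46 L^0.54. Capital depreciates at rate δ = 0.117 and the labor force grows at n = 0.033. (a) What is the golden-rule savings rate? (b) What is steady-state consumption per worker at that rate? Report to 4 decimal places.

(a) s_gold = 0.4600; (b) c_gold ≈ 1.4027

n + δ = 0.033 + 0.117 = 0.15.
For Cobb-Douglas, s_gold equals capital's share: s_gold = 0.46.
Golden rule sets MPK = n+δ: 0.46·k^(0.46−1) = 0.15, so k_gold = (0.46/0.15)^(1/0.54) ≈ 7.9659.
y_gold = 7.9659^0.46 ≈ 2.5976; c_gold = (1−0.46)·y_gold ≈ 1.4027.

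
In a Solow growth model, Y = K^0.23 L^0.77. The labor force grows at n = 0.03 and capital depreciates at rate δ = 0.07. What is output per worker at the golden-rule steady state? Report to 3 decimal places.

The effective depreciation rate is n + δ = 0.03 + 0.07 = 0.1.
At the golden rule the marginal product of capital equals n+δ: 0.23·k^(0.23−1) = 0.1. Solving, k_gold = (0.23/0.1)^(1/0.77) ≈ 2.9497.
Output: y_gold = k_gold^0.23 = 2.9497^0.23 ≈ 1.2825.

y_gold ≈ 1.282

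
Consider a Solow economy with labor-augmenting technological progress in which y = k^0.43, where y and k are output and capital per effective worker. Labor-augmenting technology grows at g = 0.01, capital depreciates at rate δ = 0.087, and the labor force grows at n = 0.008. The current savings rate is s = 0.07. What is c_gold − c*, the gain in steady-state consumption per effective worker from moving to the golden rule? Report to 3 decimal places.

Δc ≈ 0.966

Break-even investment rate: n + g + δ = 0.008 + 0.01 + 0.087 = 0.105.
Current steady state (s = 0.07): k* = (0.07/0.105)^(1/0.57) ≈ 0.4910, y* = 0.4910^0.43 ≈ 0.7365, c* = (1−0.07)·0.7365 ≈ 0.6849.
Golden rule sets MPK = n+g+δ: 0.43·k^(0.43−1) = 0.105, so k_gold = (0.43/0.105)^(1/0.57) ≈ 11.8624.
y_gold = 11.8624^0.43 ≈ 2.8966, c_gold = y_gold − 0.105·k_gold ≈ 1.6511.
Gain: Δc = 1.6511 − 0.6849 ≈ 0.9662.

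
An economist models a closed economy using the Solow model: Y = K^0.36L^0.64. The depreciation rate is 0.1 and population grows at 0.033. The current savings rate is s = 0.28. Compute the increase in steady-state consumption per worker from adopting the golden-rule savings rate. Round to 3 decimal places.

Δc ≈ 0.026

Break-even investment rate: n + δ = 0.033 + 0.1 = 0.133.
Current steady state (s = 0.28): k* = (0.28/0.133)^(1/0.64) ≈ 3.2001, y* = 3.2001^0.36 ≈ 1.5201, c* = (1−0.28)·1.5201 ≈ 1.0944.
At the golden rule the marginal product of capital equals n+δ: 0.36·k^(0.36−1) = 0.133. Solving, k_gold = (0.36/0.133)^(1/0.64) ≈ 4.7392.
y_gold = 4.7392^0.36 ≈ 1.7509, c_gold = y_gold − 0.133·k_gold ≈ 1.1206.
Gain: Δc = 1.1206 − 1.0944 ≈ 0.0261.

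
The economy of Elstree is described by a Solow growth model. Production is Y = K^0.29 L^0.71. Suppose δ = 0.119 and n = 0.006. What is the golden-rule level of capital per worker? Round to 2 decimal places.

Break-even investment rate: n + δ = 0.006 + 0.119 = 0.125.
Setting f'(k) = n+δ gives 0.29·k^(0.29−1) = 0.125, hence k_gold = (0.29/0.125)^(1/0.71) ≈ 3.2717.

k_gold ≈ 3.27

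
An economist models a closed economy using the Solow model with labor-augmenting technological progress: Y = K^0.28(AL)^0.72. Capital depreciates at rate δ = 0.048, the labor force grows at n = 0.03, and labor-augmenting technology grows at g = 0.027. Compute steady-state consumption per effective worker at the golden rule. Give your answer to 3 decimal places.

c_gold ≈ 1.054

The effective depreciation rate is n + g + δ = 0.03 + 0.027 + 0.048 = 0.105.
Golden rule sets MPK = n+g+δ: 0.28·k^(0.28−1) = 0.105, so k_gold = (0.28/0.105)^(1/0.72) ≈ 3.9050.
y_gold = 3.9050^0.28 ≈ 1.4644.
c_gold = y_gold − (n+g+δ)·k_gold = 1.4644 − 0.105·3.9050 ≈ 1.0544.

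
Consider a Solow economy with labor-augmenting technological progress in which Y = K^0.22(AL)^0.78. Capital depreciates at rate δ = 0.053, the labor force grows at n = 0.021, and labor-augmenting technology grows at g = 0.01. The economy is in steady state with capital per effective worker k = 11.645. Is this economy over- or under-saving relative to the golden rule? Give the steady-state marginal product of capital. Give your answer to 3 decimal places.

over-saving; MPK ≈ 0.032

n + g + δ = 0.021 + 0.01 + 0.053 = 0.084.
MPK = 0.22·k^(0.22−1) = 0.22·11.645^(-0.78) ≈ 0.0324.
MPK < 0.084, so the economy is dynamically inefficient (over-saving).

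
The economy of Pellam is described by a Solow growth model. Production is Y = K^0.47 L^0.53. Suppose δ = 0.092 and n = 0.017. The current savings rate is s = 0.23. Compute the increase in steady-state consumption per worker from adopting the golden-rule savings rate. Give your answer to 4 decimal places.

The effective depreciation rate is n + δ = 0.017 + 0.092 = 0.109.
Current steady state (s = 0.23): k* = (0.23/0.109)^(1/0.53) ≈ 4.0916, y* = 4.0916^0.47 ≈ 1.9390, c* = (1−0.23)·1.9390 ≈ 1.4931.
Golden rule sets MPK = n+δ: 0.47·k^(0.47−1) = 0.109, so k_gold = (0.47/0.109)^(1/0.53) ≈ 15.7577.
y_gold = 15.7577^0.47 ≈ 3.6544, c_gold = y_gold − 0.109·k_gold ≈ 1.9369.
Gain: Δc = 1.9369 − 1.4931 ≈ 0.4438.

Δc ≈ 0.4438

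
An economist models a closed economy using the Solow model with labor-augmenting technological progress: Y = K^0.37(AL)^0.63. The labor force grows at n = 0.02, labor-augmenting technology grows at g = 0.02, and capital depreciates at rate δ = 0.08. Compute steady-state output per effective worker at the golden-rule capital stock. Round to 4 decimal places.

n + g + δ = 0.02 + 0.02 + 0.08 = 0.12.
At the golden rule the marginal product of capital equals n+g+δ: 0.37·k^(0.37−1) = 0.12. Solving, k_gold = (0.37/0.12)^(1/0.63) ≈ 5.9734.
Output: y_gold = k_gold^0.37 = 5.9734^0.37 ≈ 1.9373.

y_gold ≈ 1.9373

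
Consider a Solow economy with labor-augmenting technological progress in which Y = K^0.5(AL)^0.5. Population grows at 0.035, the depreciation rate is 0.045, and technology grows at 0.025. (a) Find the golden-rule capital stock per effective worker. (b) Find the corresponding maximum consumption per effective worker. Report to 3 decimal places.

(a) k_gold ≈ 22.676; (b) c_gold ≈ 2.381

Break-even investment rate: n + g + δ = 0.035 + 0.025 + 0.045 = 0.105.
Golden rule sets MPK = n+g+δ: 0.5·k^(0.5−1) = 0.105, so k_gold = (0.5/0.105)^(1/0.5) ≈ 22.6757.
y_gold = 22.6757^0.5 ≈ 4.7619; c_gold = y_gold − 0.105·k_gold ≈ 2.3810.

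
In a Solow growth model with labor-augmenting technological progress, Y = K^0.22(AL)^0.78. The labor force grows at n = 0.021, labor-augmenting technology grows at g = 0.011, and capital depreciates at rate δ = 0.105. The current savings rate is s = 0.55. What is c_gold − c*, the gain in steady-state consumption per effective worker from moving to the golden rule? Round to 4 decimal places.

The effective depreciation rate is n + g + δ = 0.021 + 0.011 + 0.105 = 0.137.
Current steady state (s = 0.55): k* = (0.55/0.137)^(1/0.78) ≈ 5.9416, y* = 5.9416^0.22 ≈ 1.4800, c* = (1−0.55)·1.4800 ≈ 0.6660.
Setting f'(k) = n+g+δ gives 0.22·k^(0.22−1) = 0.137, hence k_gold = (0.22/0.137)^(1/0.78) ≈ 1.8354.
y_gold = 1.8354^0.22 ≈ 1.1429, c_gold = y_gold − 0.137·k_gold ≈ 0.8915.
Gain: Δc = 0.8915 − 0.6660 ≈ 0.2255.

Δc ≈ 0.2255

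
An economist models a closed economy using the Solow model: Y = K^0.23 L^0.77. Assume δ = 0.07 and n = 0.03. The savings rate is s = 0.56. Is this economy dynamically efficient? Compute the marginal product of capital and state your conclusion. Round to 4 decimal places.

dynamically inefficient; MPK ≈ 0.0411

The effective depreciation rate is n + δ = 0.03 + 0.07 = 0.1.
Steady-state k*: s·k^0.23 = 0.1·k gives k* = (0.56/0.1)^(1/0.77) ≈ 9.3686.
MPK = 0.23·9.3686^(-0.77) ≈ 0.0411.
MPK < n+δ = 0.1, so the economy is dynamically inefficient (over-saving).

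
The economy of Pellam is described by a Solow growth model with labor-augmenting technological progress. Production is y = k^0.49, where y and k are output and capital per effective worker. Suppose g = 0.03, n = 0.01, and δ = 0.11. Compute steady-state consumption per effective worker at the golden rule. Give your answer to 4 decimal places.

Break-even investment rate: n + g + δ = 0.01 + 0.03 + 0.11 = 0.15.
Setting f'(k) = n+g+δ gives 0.49·k^(0.49−1) = 0.15, hence k_gold = (0.49/0.15)^(1/0.51) ≈ 10.1871.
y_gold = 10.1871^0.49 ≈ 3.1185.
c_gold = y_gold − (n+g+δ)·k_gold = 3.1185 − 0.15·10.1871 ≈ 1.5904.

c_gold ≈ 1.5904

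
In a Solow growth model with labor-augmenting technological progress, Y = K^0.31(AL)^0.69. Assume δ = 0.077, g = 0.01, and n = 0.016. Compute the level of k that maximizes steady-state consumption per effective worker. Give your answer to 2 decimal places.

k_gold ≈ 4.94

Break-even investment rate: n + g + δ = 0.016 + 0.01 + 0.077 = 0.103.
Golden rule sets MPK = n+g+δ: 0.31·k^(0.31−1) = 0.103, so k_gold = (0.31/0.103)^(1/0.69) ≈ 4.9376.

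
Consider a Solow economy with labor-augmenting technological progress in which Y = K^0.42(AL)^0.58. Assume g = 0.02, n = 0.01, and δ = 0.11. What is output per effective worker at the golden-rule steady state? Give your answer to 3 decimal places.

y_gold ≈ 2.216

n + g + δ = 0.01 + 0.02 + 0.11 = 0.14.
Setting f'(k) = n+g+δ gives 0.42·k^(0.42−1) = 0.14, hence k_gold = (0.42/0.14)^(1/0.58) ≈ 6.6470.
Output: y_gold = k_gold^0.42 = 6.6470^0.42 ≈ 2.2157.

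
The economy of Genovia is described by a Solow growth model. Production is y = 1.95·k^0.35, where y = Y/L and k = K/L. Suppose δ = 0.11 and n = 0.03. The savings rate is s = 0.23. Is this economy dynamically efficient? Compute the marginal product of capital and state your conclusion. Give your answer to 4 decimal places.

dynamically efficient; MPK ≈ 0.2130

Capital per worker breaks even when investment replaces (n + δ)·k; here n + δ = 0.14.
Steady-state k*: s·A·k^0.35 = 0.14·k gives k* = (0.23·1.95/0.14)^(1/0.65) ≈ 5.9965.
MPK = 0.35·1.95·5.9965^(-0.65) ≈ 0.2130.
MPK > n+δ = 0.14, so the economy is dynamically efficient (under-saving).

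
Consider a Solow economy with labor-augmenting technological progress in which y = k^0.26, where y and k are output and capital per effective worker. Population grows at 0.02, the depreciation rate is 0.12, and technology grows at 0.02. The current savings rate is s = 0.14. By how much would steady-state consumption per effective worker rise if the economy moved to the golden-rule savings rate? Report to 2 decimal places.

Δc ≈ 0.06

n + g + δ = 0.02 + 0.02 + 0.12 = 0.16.
Current steady state (s = 0.14): k* = (0.14/0.16)^(1/0.74) ≈ 0.8349, y* = 0.8349^0.26 ≈ 0.9542, c* = (1−0.14)·0.9542 ≈ 0.8206.
Setting f'(k) = n+g+δ gives 0.26·k^(0.26−1) = 0.16, hence k_gold = (0.26/0.16)^(1/0.74) ≈ 1.9272.
y_gold = 1.9272^0.26 ≈ 1.1860, c_gold = y_gold − 0.16·k_gold ≈ 0.8776.
Gain: Δc = 0.8776 − 0.8206 ≈ 0.0571.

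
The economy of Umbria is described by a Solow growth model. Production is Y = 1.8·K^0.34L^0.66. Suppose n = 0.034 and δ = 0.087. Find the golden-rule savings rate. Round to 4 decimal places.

s_gold = 0.3400

The effective depreciation rate is n + δ = 0.034 + 0.087 = 0.121.
At the golden rule MPK = n+δ, and in any Cobb-Douglas steady state s = (n+δ)·k/y = MPK·k/y = capital's share 0.34.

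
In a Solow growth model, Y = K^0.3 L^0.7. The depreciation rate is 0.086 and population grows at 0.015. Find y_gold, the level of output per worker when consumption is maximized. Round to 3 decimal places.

n + δ = 0.015 + 0.086 = 0.101.
Maximizing c = f(k) − (n+δ)·k gives f'(k) = n+δ, i.e. 0.3·k^(0.3−1) = 0.101, so k_gold = (0.3/0.101)^(1/0.7) ≈ 4.7362.
Output: y_gold = k_gold^0.3 = 4.7362^0.3 ≈ 1.5945.

y_gold ≈ 1.595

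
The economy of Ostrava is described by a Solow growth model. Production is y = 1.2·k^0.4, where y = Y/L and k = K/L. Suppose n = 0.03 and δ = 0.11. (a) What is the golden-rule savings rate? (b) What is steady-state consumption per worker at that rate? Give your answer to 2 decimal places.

(a) s_gold = 0.40; (b) c_gold ≈ 1.64

Capital per worker breaks even when investment replaces (n + δ)·k; here n + δ = 0.14.
For Cobb-Douglas, s_gold equals capital's share: s_gold = 0.4.
Setting f'(k) = n+δ gives 0.4·1.2·k^(0.4−1) = 0.14, hence k_gold = (0.4·1.2/0.14)^(1/0.6) ≈ 7.7957.
y_gold = 1.2·7.7957^0.4 ≈ 2.7285; c_gold = (1−0.4)·y_gold ≈ 1.6371.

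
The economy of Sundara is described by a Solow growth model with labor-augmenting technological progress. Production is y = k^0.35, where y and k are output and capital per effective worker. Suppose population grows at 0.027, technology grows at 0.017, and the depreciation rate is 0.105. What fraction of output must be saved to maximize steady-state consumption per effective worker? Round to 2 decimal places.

Capital per effective worker breaks even when investment replaces (n + g + δ)·k; here n + g + δ = 0.149.
At the golden rule MPK = n+g+δ, and in any Cobb-Douglas steady state s = (n+g+δ)·k/y = MPK·k/y = capital's share 0.35.

s_gold = 0.35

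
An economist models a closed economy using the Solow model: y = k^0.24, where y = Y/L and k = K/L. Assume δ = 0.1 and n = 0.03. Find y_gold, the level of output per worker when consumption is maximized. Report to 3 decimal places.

y_gold ≈ 1.214

The effective depreciation rate is n + δ = 0.03 + 0.1 = 0.13.
Maximizing c = f(k) − (n+δ)·k gives f'(k) = n+δ, i.e. 0.24·k^(0.24−1) = 0.13, so k_gold = (0.24/0.13)^(1/0.76) ≈ 2.2405.
Output: y_gold = k_gold^0.24 = 2.2405^0.24 ≈ 1.2136.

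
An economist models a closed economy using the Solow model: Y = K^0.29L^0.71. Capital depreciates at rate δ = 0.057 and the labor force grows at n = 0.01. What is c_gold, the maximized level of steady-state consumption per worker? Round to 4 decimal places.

n + δ = 0.01 + 0.057 = 0.067.
At the golden rule the marginal product of capital equals n+δ: 0.29·k^(0.29−1) = 0.067. Solving, k_gold = (0.29/0.067)^(1/0.71) ≈ 7.8746.
y_gold = 7.8746^0.29 ≈ 1.8193.
c_gold = y_gold − (n+δ)·k_gold = 1.8193 − 0.067·7.8746 ≈ 1.2917.

c_gold ≈ 1.2917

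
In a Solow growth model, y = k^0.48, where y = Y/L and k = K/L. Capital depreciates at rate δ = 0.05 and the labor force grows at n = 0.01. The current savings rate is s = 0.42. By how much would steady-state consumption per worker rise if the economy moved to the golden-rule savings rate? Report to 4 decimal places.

Δc ≈ 0.0495

n + δ = 0.01 + 0.05 = 0.06.
Current steady state (s = 0.42): k* = (0.42/0.06)^(1/0.52) ≈ 42.1880, y* = 42.1880^0.48 ≈ 6.0269, c* = (1−0.42)·6.0269 ≈ 3.4956.
Setting f'(k) = n+δ gives 0.48·k^(0.48−1) = 0.06, hence k_gold = (0.48/0.06)^(1/0.52) ≈ 54.5395.
y_gold = 54.5395^0.48 ≈ 6.8174, c_gold = y_gold − 0.06·k_gold ≈ 3.5451.
Gain: Δc = 3.5451 − 3.4956 ≈ 0.0495.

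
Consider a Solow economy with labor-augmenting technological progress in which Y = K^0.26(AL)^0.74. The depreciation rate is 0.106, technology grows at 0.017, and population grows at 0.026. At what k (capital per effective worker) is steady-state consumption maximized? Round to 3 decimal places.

Break-even investment rate: n + g + δ = 0.026 + 0.017 + 0.106 = 0.149.
At the golden rule the marginal product of capital equals n+g+δ: 0.26·k^(0.26−1) = 0.149. Solving, k_gold = (0.26/0.149)^(1/0.74) ≈ 2.1220.

k_gold ≈ 2.122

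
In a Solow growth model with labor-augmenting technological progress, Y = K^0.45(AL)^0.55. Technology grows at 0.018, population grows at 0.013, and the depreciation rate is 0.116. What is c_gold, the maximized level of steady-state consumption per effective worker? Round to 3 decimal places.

The effective depreciation rate is n + g + δ = 0.013 + 0.018 + 0.116 = 0.147.
At the golden rule the marginal product of capital equals n+g+δ: 0.45·k^(0.45−1) = 0.147. Solving, k_gold = (0.45/0.147)^(1/0.55) ≈ 7.6462.
y_gold = 7.6462^0.45 ≈ 2.4978.
c_gold = y_gold − (n+g+δ)·k_gold = 2.4978 − 0.147·7.6462 ≈ 1.3738.

c_gold ≈ 1.374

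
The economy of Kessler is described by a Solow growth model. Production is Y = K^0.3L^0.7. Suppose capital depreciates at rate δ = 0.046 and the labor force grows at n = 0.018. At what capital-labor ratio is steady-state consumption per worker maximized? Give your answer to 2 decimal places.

k_gold ≈ 9.09

Capital per worker breaks even when investment replaces (n + δ)·k; here n + δ = 0.064.
Setting f'(k) = n+δ gives 0.3·k^(0.3−1) = 0.064, hence k_gold = (0.3/0.064)^(1/0.7) ≈ 9.0884.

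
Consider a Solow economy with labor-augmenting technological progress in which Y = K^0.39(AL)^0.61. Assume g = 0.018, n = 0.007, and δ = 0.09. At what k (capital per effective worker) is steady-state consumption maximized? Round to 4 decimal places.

Capital per effective worker breaks even when investment replaces (n + g + δ)·k; here n + g + δ = 0.115.
Maximizing c = f(k) − (n+g+δ)·k gives f'(k) = n+g+δ, i.e. 0.39·k^(0.39−1) = 0.115, so k_gold = (0.39/0.115)^(1/0.61) ≈ 7.4038.

k_gold ≈ 7.4038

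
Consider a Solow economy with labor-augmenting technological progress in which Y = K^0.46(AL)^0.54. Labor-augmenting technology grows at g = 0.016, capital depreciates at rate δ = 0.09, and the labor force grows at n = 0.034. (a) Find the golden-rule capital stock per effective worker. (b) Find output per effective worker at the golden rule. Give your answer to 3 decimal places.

Break-even investment rate: n + g + δ = 0.034 + 0.016 + 0.09 = 0.14.
Golden rule sets MPK = n+g+δ: 0.46·k^(0.46−1) = 0.14, so k_gold = (0.46/0.14)^(1/0.54) ≈ 9.0515.
y_gold = 9.0515^0.46 ≈ 2.7548.

(a) k_gold ≈ 9.052; (b) y_gold ≈ 2.755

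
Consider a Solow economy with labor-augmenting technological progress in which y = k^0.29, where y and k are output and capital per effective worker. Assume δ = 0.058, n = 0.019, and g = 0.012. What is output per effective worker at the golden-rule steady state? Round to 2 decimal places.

Break-even investment rate: n + g + δ = 0.019 + 0.012 + 0.058 = 0.089.
At the golden rule the marginal product of capital equals n+g+δ: 0.29·k^(0.29−1) = 0.089. Solving, k_gold = (0.29/0.089)^(1/0.71) ≈ 5.2789.
Output: y_gold = k_gold^0.29 = 5.2789^0.29 ≈ 1.6201.

y_gold ≈ 1.62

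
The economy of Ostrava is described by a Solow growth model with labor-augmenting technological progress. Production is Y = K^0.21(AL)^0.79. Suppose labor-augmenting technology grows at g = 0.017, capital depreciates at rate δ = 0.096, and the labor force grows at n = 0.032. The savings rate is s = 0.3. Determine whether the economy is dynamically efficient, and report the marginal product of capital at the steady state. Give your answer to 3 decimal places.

The effective depreciation rate is n + g + δ = 0.032 + 0.017 + 0.096 = 0.145.
Steady-state k*: s·k^0.21 = 0.145·k gives k* = (0.3/0.145)^(1/0.79) ≈ 2.5101.
MPK = 0.21·2.5101^(-0.79) ≈ 0.1015.
MPK < n+g+δ = 0.145, so the economy is dynamically inefficient (over-saving).

dynamically inefficient; MPK ≈ 0.101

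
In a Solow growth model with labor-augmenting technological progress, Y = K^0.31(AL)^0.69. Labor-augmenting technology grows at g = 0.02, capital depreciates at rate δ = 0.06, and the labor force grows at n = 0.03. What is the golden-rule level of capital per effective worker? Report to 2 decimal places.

Break-even investment rate: n + g + δ = 0.03 + 0.02 + 0.06 = 0.11.
At the golden rule the marginal product of capital equals n+g+δ: 0.31·k^(0.31−1) = 0.11. Solving, k_gold = (0.31/0.11)^(1/0.69) ≈ 4.4888.

k_gold ≈ 4.49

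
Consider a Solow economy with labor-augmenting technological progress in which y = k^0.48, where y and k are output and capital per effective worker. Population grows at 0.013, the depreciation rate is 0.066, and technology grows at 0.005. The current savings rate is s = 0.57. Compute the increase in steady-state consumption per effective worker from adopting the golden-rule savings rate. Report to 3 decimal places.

Δc ≈ 0.080

Capital per effective worker breaks even when investment replaces (n + g + δ)·k; here n + g + δ = 0.084.
Current steady state (s = 0.57): k* = (0.57/0.084)^(1/0.52) ≈ 39.7395, y* = 39.7395^0.48 ≈ 5.8563, c* = (1−0.57)·5.8563 ≈ 2.5182.
Setting f'(k) = n+g+δ gives 0.48·k^(0.48−1) = 0.084, hence k_gold = (0.48/0.084)^(1/0.52) ≈ 28.5559.
y_gold = 28.5559^0.48 ≈ 4.9973, c_gold = y_gold − 0.084·k_gold ≈ 2.5986.
Gain: Δc = 2.5986 − 2.5182 ≈ 0.0804.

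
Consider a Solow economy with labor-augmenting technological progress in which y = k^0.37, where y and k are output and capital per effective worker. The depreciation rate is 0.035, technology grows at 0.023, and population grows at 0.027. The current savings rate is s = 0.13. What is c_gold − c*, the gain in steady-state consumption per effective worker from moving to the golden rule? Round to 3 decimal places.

Δc ≈ 0.378

Capital per effective worker breaks even when investment replaces (n + g + δ)·k; here n + g + δ = 0.085.
Current steady state (s = 0.13): k* = (0.13/0.085)^(1/0.63) ≈ 1.9629, y* = 1.9629^0.37 ≈ 1.2834, c* = (1−0.13)·1.2834 ≈ 1.1166.
At the golden rule the marginal product of capital equals n+g+δ: 0.37·k^(0.37−1) = 0.085. Solving, k_gold = (0.37/0.085)^(1/0.63) ≈ 10.3262.
y_gold = 10.3262^0.37 ≈ 2.3722, c_gold = y_gold − 0.085·k_gold ≈ 1.4945.
Gain: Δc = 1.4945 − 1.1166 ≈ 0.3779.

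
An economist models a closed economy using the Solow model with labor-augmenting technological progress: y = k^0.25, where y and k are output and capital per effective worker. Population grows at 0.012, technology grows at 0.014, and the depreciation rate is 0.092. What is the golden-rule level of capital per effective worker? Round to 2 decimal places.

Capital per effective worker breaks even when investment replaces (n + g + δ)·k; here n + g + δ = 0.118.
Golden rule sets MPK = n+g+δ: 0.25·k^(0.25−1) = 0.118, so k_gold = (0.25/0.118)^(1/0.75) ≈ 2.7211.

k_gold ≈ 2.72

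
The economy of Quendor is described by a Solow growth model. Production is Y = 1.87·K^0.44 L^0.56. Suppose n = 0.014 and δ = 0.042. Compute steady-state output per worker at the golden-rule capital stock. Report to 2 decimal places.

Capital per worker breaks even when investment replaces (n + δ)·k; here n + δ = 0.056.
Setting f'(k) = n+δ gives 0.44·1.87·k^(0.44−1) = 0.056, hence k_gold = (0.44·1.87/0.056)^(1/0.56) ≈ 121.3719.
Output: y_gold = 1.87·k_gold^0.44 = 1.87·121.3719^0.44 ≈ 15.4473.

y_gold ≈ 15.45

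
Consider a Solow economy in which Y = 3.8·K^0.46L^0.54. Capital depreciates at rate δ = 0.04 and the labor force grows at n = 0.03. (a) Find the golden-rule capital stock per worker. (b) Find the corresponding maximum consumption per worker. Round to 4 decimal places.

(a) k_gold ≈ 387.1312; (b) c_gold ≈ 31.8121

Capital per worker breaks even when investment replaces (n + δ)·k; here n + δ = 0.07.
At the golden rule the marginal product of capital equals n+δ: 0.46·3.8·k^(0.46−1) = 0.07. Solving, k_gold = (0.46·3.8/0.07)^(1/0.54) ≈ 387.1312.
y_gold = 3.8·387.1312^0.46 ≈ 58.9113; c_gold = y_gold − 0.07·k_gold ≈ 31.8121.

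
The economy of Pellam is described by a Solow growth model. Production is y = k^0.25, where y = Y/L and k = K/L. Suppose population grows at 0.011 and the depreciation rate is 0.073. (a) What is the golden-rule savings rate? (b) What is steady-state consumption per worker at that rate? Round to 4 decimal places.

The effective depreciation rate is n + δ = 0.011 + 0.073 = 0.084.
For Cobb-Douglas, s_gold equals capital's share: s_gold = 0.25.
Maximizing c = f(k) − (n+δ)·k gives f'(k) = n+δ, i.e. 0.25·k^(0.25−1) = 0.084, so k_gold = (0.25/0.084)^(1/0.75) ≈ 4.2810.
y_gold = 4.2810^0.25 ≈ 1.4384; c_gold = (1−0.25)·y_gold ≈ 1.0788.

(a) s_gold = 0.2500; (b) c_gold ≈ 1.0788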